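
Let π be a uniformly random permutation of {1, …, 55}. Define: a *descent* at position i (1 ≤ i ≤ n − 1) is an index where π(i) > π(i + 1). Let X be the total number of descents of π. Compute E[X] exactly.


Write X = Σ X_I over i = 1, …, 54, with X_I the indicator of one descent.
There are 54 indicators.
For each fixed i, the pair (π(i), π(i+1)) is a uniformly random ordered pair of distinct values from {1, …, 55}; by symmetry P[π(i) > π(i+1)] = 1/2.
By linearity: E[X] = 54 · (1/2) = (55 − 1) · (1/2) = 27 ≈ 27.0000.

E[X] = 27 = 27.0000.


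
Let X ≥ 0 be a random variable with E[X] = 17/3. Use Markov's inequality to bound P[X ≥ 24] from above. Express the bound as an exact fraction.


μ = E[X] = 17/3, a = 24.
Markov: P[X ≥ 24] ≤ μ/a = (17/3)/24 = 17/72.
Numerically: ≈ 0.23611.
(Since a = 24 > μ = 5.66667, the bound 17/72 is < 1 and informative.)

P[X ≥ 24] ≤ 17/72 ≈ 0.23611.


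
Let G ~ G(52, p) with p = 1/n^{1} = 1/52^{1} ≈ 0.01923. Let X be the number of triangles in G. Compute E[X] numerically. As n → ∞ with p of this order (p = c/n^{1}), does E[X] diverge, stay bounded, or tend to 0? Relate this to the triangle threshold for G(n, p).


Number of potential triangles: C(52, 3) = 22100.
Each occurs with probability p³ ≈ (0.01923)³ ≈ 7.111971e-06.
By linearity: E[X] = C(52, 3)·p³ ≈ 22100 · 7.111971e-06 ≈ 0.1572.
Here α = 1, so p = 1/n is exactly at the triangle threshold p ~ 1/n. Asymptotically E[X] → c³/6 = 1³/6 = 1/6 ≈ 0.1667, a bounded constant. In this regime the triangle count is asymptotically Poisson(c³/6).

E[X] ≈ 0.1572; in regime p = Θ(1/n^{1}) E[X] stays bounded (at the triangle threshold p ~ 1/n).


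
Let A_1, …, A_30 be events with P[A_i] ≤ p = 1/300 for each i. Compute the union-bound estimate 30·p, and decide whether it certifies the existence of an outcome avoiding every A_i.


Union bound: P[∪_{i=1}^{30} A_i] ≤ Σ_i P[A_i] ≤ 30·p = 30·(1/300) = 1/10.
Numerically: 1/10 ≈ 0.100000.
Is 1/10 < 1? YES.
Since P[∪ A_i] ≤ 1/10 < 1, the complement has P[∩ A_i^c] ≥ 1 − 1/10 = 9/10 > 0, so some outcome avoids every A_i.

30·p = 1/10 ≈ 0.100000; existence CERTIFIED by the union bound.


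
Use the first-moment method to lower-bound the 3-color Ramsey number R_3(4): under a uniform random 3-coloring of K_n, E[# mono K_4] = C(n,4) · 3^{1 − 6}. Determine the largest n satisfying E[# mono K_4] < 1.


We need C(n, 4) · 3^{1 − 6} < 1, i.e. C(n, 4) < 3^{6 − 1} = 243.
Check values of n near the boundary:
  n = 9: C(9, 4) = 126; 126 < 243? YES
  n = 10: C(10, 4) = 210; 210 < 243? YES
  n = 11: C(11, 4) = 330; 330 < 243? NO
The largest n with C(n, 4) < 243 is n = 10 (where E[X] = 70/81 ≈ 0.864198). Hence R_3(4) > 10, i.e. R_3(4) ≥ 11.

Largest n = 10; hence R_3(4) > 10.


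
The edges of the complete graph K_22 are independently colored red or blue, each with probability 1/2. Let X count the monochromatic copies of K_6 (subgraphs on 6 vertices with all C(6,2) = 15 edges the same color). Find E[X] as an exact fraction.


Let X = Σ_S X_S over the C(22, 6) = 74613 subsets S of size 6, where X_S = 1 if the K_6 on S is monochromatic.
For a fixed S, the K_6 on S has C(6, 2) = 15 edges. P[all 15 edges red] = (1/2)^15, and likewise for blue, so P[monochromatic] = 2·(1/2)^15 = 2^{1 − 15} = 1/16384.
By linearity of expectation: E[X] = C(22, 6) · 2^{1 − 15} = 74613 · 1/16384 = 74613/16384.
Numerically: E[X] ≈ 4.55402.

E[X] = C(22,6)·2^(1−C(6,2)) = 74613/16384 ≈ 4.55402.


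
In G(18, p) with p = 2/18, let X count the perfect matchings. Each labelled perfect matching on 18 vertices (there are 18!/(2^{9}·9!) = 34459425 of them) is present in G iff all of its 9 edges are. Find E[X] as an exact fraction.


K_18 has 18!/(2^{9}·9!) = 34459425 labelled perfect matchings.
For each such perfect matching H, let X_H = 1 if all 9 edges of H are present in G. Then P[X_H = 1] = p^{9} = (1/9)^{9} = 1/387420489.
Summing the indicators: E[X] = Σ_H E[X_H] = 34459425 · p^{9} = 34459425 · 1/387420489 = 425425/4782969.
Numerically: E[X] ≈ 0.0889.

E[X] = 34459425 · (1/9)^{9} = 425425/4782969 ≈ 0.0889.


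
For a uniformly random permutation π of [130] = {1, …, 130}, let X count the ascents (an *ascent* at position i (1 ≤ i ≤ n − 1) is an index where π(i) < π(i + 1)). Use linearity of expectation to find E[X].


Write X = Σ X_I over i = 1, …, 129, with X_I the indicator of one ascent.
There are 129 indicators.
For each fixed i, the pair (π(i), π(i+1)) is a uniformly random ordered pair of distinct values from {1, …, 130}; by symmetry P[π(i) < π(i+1)] = 1/2.
By linearity: E[X] = 129 · (1/2) = (130 − 1) · (1/2) = 129/2 ≈ 64.500.

E[X] = 129/2 = 64.500.


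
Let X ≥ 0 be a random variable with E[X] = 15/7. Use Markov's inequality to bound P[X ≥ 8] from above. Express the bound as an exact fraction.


μ = E[X] = 15/7, a = 8.
Markov: P[X ≥ 8] ≤ μ/a = (15/7)/8 = 15/56.
Numerically: ≈ 0.2679.
(Since a = 8 > μ = 2.1429, the bound 15/56 is < 1 and informative.)

P[X ≥ 8] ≤ 15/56 ≈ 0.2679.


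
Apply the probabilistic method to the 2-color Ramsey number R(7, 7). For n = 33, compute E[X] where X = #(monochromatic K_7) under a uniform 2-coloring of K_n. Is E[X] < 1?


E[X] = C(33, 7) · 2^{1 − 21} = 4272048 · 2^{−20} = 4272048/1048576.
As a reduced fraction: E[X] = 267003/65536 ≈ 4.074.
Is E[X] < 1? NO.
Since E[X] ≥ 1, the first-moment bound is inconclusive at n = 33; it does NOT by itself certify R(7, 7) > 33.

E[X] = 267003/65536 ≈ 4.074; E[X] ≥ 1; first-moment method inconclusive here.


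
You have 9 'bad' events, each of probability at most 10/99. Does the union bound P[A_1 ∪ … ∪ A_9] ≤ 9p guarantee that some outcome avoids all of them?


Union bound: P[∪_{i=1}^{9} A_i] ≤ Σ_i P[A_i] ≤ 9·p = 9·(10/99) = 10/11.
Numerically: 10/11 ≈ 0.9091.
Is 10/11 < 1? YES.
Since P[∪ A_i] ≤ 10/11 < 1, the complement has P[∩ A_i^c] ≥ 1 − 10/11 = 1/11 > 0, so some outcome avoids every A_i.

9·p = 10/11 ≈ 0.9091; existence CERTIFIED by the union bound.


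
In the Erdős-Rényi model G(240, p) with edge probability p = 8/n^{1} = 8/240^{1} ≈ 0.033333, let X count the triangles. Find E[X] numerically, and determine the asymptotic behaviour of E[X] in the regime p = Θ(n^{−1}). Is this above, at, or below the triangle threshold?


Number of potential triangles: C(240, 3) = 2275280.
Each occurs with probability p³ ≈ (0.033333)³ ≈ 3.7037037e-05.
By linearity: E[X] = C(240, 3)·p³ ≈ 2275280 · 3.7037037e-05 ≈ 84.26963.
Here α = 1, so p = 8/n is exactly at the triangle threshold p ~ 1/n. Asymptotically E[X] → c³/6 = 8³/6 = 256/3 ≈ 85.33333, a bounded constant. In this regime the triangle count is asymptotically Poisson(c³/6).

E[X] ≈ 84.26963; in regime p = Θ(1/n^{1}) E[X] stays bounded (at the triangle threshold p ~ 1/n).


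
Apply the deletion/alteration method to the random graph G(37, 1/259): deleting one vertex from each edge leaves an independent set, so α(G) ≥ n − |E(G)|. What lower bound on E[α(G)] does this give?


E[|E(G)|] = C(37, 2)·p = 666 · (1/259) = 18/7.
E[α(G)] ≥ n − E[|E(G)|] = 37 − 18/7 = 241/7.
Numerically: ≈ 34.429.
(This is only a lower bound; the true E[α(G)] may be larger.)

E[α(G)] ≥ 241/7 ≈ 34.429.


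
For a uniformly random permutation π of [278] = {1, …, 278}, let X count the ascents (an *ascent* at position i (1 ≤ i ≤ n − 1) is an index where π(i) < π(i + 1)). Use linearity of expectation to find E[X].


Write X = Σ X_I over i = 1, …, 277, with X_I the indicator of one ascent.
There are 277 indicators.
For each fixed i, the pair (π(i), π(i+1)) is a uniformly random ordered pair of distinct values from {1, …, 278}; by symmetry P[π(i) < π(i+1)] = 1/2.
By linearity: E[X] = 277 · (1/2) = (278 − 1) · (1/2) = 277/2 ≈ 138.5000.

E[X] = 277/2 = 138.5000.


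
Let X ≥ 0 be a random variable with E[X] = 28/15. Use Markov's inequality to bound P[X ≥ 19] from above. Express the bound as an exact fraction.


μ = E[X] = 28/15, a = 19.
Markov: P[X ≥ 19] ≤ μ/a = (28/15)/19 = 28/285.
Numerically: ≈ 0.098246.
(Since a = 19 > μ = 1.866667, the bound 28/285 is < 1 and informative.)

P[X ≥ 19] ≤ 28/285 ≈ 0.098246.


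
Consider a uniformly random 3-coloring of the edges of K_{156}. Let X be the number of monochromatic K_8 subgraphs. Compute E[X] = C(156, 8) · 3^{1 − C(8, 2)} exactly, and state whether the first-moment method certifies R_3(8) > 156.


E[X] = C(156, 8) · 3^{1 − 28} = 7248464019225 · 3^{−27} = 7248464019225/7625597484987.
As a reduced fraction: E[X] = 805384891025/847288609443 ≈ 0.95054.
Is E[X] < 1? YES.
Since E[X] < 1, there exists a 3-coloring of K_{156} with no monochromatic K_8; hence R_3(8) > 156.

E[X] = 805384891025/847288609443 ≈ 0.95054; E[X] < 1, so R_3(8) > 156.


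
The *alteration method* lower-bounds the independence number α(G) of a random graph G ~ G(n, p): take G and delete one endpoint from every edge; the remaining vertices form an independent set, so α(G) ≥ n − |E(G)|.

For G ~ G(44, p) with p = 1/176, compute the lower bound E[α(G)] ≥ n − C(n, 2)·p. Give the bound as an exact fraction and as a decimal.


E[|E(G)|] = C(44, 2)·p = 946 · (1/176) = 43/8.
E[α(G)] ≥ n − E[|E(G)|] = 44 − 43/8 = 309/8.
Numerically: ≈ 38.625.
(This is only a lower bound; the true E[α(G)] may be larger.)

E[α(G)] ≥ 309/8 ≈ 38.625.


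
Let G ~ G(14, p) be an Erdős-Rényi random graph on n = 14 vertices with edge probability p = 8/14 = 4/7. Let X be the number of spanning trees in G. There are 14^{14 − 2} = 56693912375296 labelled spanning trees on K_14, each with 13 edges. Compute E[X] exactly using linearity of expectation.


K_14 has 14^{14 − 2} = 56693912375296 labelled spanning trees.
For each such spanning tree H, let X_H = 1 if all 13 edges of H are present in G. Then P[X_H = 1] = p^{13} = (4/7)^{13} = 67108864/96889010407.
By linearity: E[X] = Σ_H E[X_H] = 56693912375296 · p^{13} = 56693912375296 · 67108864/96889010407 = 274877906944/7.
Numerically: E[X] ≈ 3.927e+10.

E[X] = 56693912375296 · (4/7)^{13} = 274877906944/7 ≈ 3.927e+10.


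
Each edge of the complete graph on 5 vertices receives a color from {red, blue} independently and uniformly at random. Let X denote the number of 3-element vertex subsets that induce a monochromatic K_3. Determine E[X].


Let X = Σ_S X_S over the C(5, 3) = 10 subsets S of size 3, where X_S = 1 if the K_3 on S is monochromatic.
For a fixed S, the K_3 on S has C(3, 2) = 3 edges. P[all 3 edges red] = (1/2)^3, and likewise for blue, so P[monochromatic] = 2·(1/2)^3 = 2^{1 − 3} = 1/4.
By linearity of expectation: E[X] = C(5, 3) · 2^{1 − 3} = 10 · 1/4 = 5/2.
Numerically: E[X] ≈ 2.50000.

E[X] = C(5,3)·2^(1−C(3,2)) = 5/2 ≈ 2.50000.


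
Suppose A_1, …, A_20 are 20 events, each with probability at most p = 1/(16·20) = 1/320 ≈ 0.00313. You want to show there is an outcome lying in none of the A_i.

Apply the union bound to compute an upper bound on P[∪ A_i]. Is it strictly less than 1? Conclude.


Union bound: P[∪_{i=1}^{20} A_i] ≤ Σ_i P[A_i] ≤ 20·p = 20·(1/320) = 1/16.
Numerically: 1/16 ≈ 0.06250.
Is 1/16 < 1? YES.
Since P[∪ A_i] ≤ 1/16 < 1, the complement has P[∩ A_i^c] ≥ 1 − 1/16 = 15/16 > 0, so some outcome avoids every A_i.

20·p = 1/16 ≈ 0.06250; existence CERTIFIED by the union bound.


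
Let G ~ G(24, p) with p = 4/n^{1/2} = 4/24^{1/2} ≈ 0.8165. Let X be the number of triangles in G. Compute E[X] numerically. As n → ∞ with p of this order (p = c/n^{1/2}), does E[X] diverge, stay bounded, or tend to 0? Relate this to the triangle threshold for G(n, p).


Number of potential triangles: C(24, 3) = 2024.
Each occurs with probability p³ ≈ (0.8165)³ ≈ 5.443311e-01.
By linearity: E[X] = C(24, 3)·p³ ≈ 2024 · 5.443311e-01 ≈ 1101.7261.
Since α = 1/2 < 1, p = c/n^{1/2} ≫ 1/n is above the triangle threshold p ~ 1/n. Asymptotically E[X] ~ (c³/6)·n^{3(1−α)} = (4³/6)·n^{1.5} → ∞; triangles are abundant w.h.p.

E[X] ≈ 1101.7261; in regime p = Θ(1/n^{1/2}) E[X] diverges (above the triangle threshold p ~ 1/n).


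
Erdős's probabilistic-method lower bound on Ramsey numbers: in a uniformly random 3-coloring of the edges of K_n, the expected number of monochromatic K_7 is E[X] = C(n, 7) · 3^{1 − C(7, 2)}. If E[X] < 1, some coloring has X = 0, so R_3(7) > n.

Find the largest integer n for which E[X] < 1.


We need C(n, 7) · 3^{1 − 21} < 1, i.e. C(n, 7) < 3^{21 − 1} = 3486784401.
Check values of n near the boundary:
  n = 78: C(78, 7) = 2641902120; 2641902120 < 3486784401? YES
  n = 79: C(79, 7) = 2898753715; 2898753715 < 3486784401? YES
  n = 80: C(80, 7) = 3176716400; 3176716400 < 3486784401? YES
  n = 81: C(81, 7) = 3477216600; 3477216600 < 3486784401? YES
  n = 82: C(82, 7) = 3801756816; 3801756816 < 3486784401? NO
The largest n with C(n, 7) < 3486784401 is n = 81 (where E[X] = 42928600/43046721 ≈ 0.9973). Hence R_3(7) > 81, i.e. R_3(7) ≥ 82.

Largest n = 81; hence R_3(7) > 81.


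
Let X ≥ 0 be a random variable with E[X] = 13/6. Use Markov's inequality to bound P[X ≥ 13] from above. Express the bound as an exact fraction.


μ = E[X] = 13/6, a = 13.
Markov: P[X ≥ 13] ≤ μ/a = (13/6)/13 = 1/6.
Numerically: ≈ 0.1667.
(Since a = 13 > μ = 2.1667, the bound 1/6 is < 1 and informative.)

P[X ≥ 13] ≤ 1/6 ≈ 0.1667.


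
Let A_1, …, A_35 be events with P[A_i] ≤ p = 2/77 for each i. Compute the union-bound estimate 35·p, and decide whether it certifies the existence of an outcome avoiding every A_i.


Union bound: P[∪_{i=1}^{35} A_i] ≤ Σ_i P[A_i] ≤ 35·p = 35·(2/77) = 10/11.
Numerically: 10/11 ≈ 0.909091.
Is 10/11 < 1? YES.
Since P[∪ A_i] ≤ 10/11 < 1, the complement has P[∩ A_i^c] ≥ 1 − 10/11 = 1/11 > 0, so some outcome avoids every A_i.

35·p = 10/11 ≈ 0.909091; existence CERTIFIED by the union bound.


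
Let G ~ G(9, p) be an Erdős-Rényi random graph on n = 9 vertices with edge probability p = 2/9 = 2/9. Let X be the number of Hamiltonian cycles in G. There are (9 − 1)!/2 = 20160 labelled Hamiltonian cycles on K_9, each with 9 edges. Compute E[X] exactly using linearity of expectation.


K_9 has (9 − 1)!/2 = 20160 labelled Hamiltonian cycles.
For each such Hamiltonian cycle H, let X_H = 1 if all 9 edges of H are present in G. Then P[X_H = 1] = p^{9} = (2/9)^{9} = 512/387420489.
By linearity: E[X] = Σ_H E[X_H] = 20160 · p^{9} = 20160 · 512/387420489 = 1146880/43046721.
Numerically: E[X] ≈ 0.0266.

E[X] = 20160 · (2/9)^{9} = 1146880/43046721 ≈ 0.0266.


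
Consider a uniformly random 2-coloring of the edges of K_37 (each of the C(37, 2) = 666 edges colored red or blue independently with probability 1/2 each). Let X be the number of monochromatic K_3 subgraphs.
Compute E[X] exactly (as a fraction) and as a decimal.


Let X = Σ_S X_S over the C(37, 3) = 7770 subsets S of size 3, where X_S = 1 if the K_3 on S is monochromatic.
For a fixed S, the K_3 on S has C(3, 2) = 3 edges. P[all 3 edges red] = (1/2)^3, and likewise for blue, so P[monochromatic] = 2·(1/2)^3 = 2^{1 − 3} = 1/4.
By linearity of expectation: E[X] = C(37, 3) · 2^{1 − 3} = 7770 · 1/4 = 3885/2.
Numerically: E[X] ≈ 1942.500000.

E[X] = C(37,3)·2^(1−C(3,2)) = 3885/2 ≈ 1942.500000.


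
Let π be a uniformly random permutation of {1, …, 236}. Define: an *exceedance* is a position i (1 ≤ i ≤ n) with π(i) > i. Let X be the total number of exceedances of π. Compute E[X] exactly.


Write X = Σ_{i=1}^{236} X_i, where X_i = 1_{π(i) > i}.
For each fixed i, π(i) is uniform over {1, …, 236} (marginal of a uniform permutation), so P[π(i) > i] = (n − i)/n. Summing: Σ_{i=1}^{236} (n − i)/n = (0 + 1 + … + 235)/236 = 236(236 − 1)/(2·236) = (236 − 1)/2.
Hence E[X] = Σ_{i=1}^{236} (236 − i)/236 = 235/2 ≈ 117.500000.

E[X] = 235/2 = 117.500000.


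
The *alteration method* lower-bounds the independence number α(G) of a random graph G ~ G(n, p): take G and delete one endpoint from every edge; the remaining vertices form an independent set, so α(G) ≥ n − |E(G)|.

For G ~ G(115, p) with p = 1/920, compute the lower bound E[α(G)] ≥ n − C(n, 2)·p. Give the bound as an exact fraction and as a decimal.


E[|E(G)|] = C(115, 2)·p = 6555 · (1/920) = 57/8.
E[α(G)] ≥ n − E[|E(G)|] = 115 − 57/8 = 863/8.
Numerically: ≈ 107.875.
(This is only a lower bound; the true E[α(G)] may be larger.)

E[α(G)] ≥ 863/8 ≈ 107.875.


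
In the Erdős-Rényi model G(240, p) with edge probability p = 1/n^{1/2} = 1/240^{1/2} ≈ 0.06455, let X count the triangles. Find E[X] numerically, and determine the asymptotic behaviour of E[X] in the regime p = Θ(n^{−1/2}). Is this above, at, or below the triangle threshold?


Number of potential triangles: C(240, 3) = 2275280.
Each occurs with probability p³ ≈ (0.06455)³ ≈ 2.6895718e-04.
By linearity: E[X] = C(240, 3)·p³ ≈ 2275280 · 2.6895718e-04 ≈ 611.95289.
Since α = 1/2 < 1, p = c/n^{1/2} ≫ 1/n is above the triangle threshold p ~ 1/n. Asymptotically E[X] ~ (c³/6)·n^{3(1−α)} = (1³/6)·n^{1.5} → ∞; triangles are abundant w.h.p.

E[X] ≈ 611.95289; in regime p = Θ(1/n^{1/2}) E[X] diverges (above the triangle threshold p ~ 1/n).


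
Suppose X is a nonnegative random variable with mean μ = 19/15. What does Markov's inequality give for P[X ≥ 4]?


μ = E[X] = 19/15, a = 4.
Markov: P[X ≥ 4] ≤ μ/a = (19/15)/4 = 19/60.
Numerically: ≈ 0.317.
(Since a = 4 > μ = 1.267, the bound 19/60 is < 1 and informative.)

P[X ≥ 4] ≤ 19/60 ≈ 0.317.


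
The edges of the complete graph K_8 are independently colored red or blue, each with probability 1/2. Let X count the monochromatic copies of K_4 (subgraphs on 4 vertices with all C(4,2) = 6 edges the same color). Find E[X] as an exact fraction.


Let X = Σ_S X_S over the C(8, 4) = 70 subsets S of size 4, where X_S = 1 if the K_4 on S is monochromatic.
For a fixed S, the K_4 on S has C(4, 2) = 6 edges. P[all 6 edges red] = (1/2)^6, and likewise for blue, so P[monochromatic] = 2·(1/2)^6 = 2^{1 − 6} = 1/32.
By linearity: E[X] = C(8, 4) · 2^{1 − 6} = 70 · 1/32 = 35/16.
Numerically: E[X] ≈ 2.1875.

E[X] = C(8,4)·2^(1−C(4,2)) = 35/16 ≈ 2.1875.


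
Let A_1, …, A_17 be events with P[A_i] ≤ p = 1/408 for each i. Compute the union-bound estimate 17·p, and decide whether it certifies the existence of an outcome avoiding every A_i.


Union bound: P[∪_{i=1}^{17} A_i] ≤ Σ_i P[A_i] ≤ 17·p = 17·(1/408) = 1/24.
Numerically: 1/24 ≈ 0.04167.
Is 1/24 < 1? YES.
Since P[∪ A_i] ≤ 1/24 < 1, the complement has P[∩ A_i^c] ≥ 1 − 1/24 = 23/24 > 0, so some outcome avoids every A_i.

17·p = 1/24 ≈ 0.04167; existence CERTIFIED by the union bound.


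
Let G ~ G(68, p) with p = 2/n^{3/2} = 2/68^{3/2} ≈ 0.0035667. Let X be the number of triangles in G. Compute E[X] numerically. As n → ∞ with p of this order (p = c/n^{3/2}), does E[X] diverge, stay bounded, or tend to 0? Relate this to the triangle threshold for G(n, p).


Number of potential triangles: C(68, 3) = 50116.
Each occurs with probability p³ ≈ (0.0035667)³ ≈ 4.53732491e-08.
By linearity: E[X] = C(68, 3)·p³ ≈ 50116 · 4.53732491e-08 ≈ 0.002274.
Since α = 3/2 > 1, p = c/n^{3/2} = o(1/n) is below the triangle threshold p ~ 1/n. Asymptotically E[X] ~ (c³/6)·n^{3(1−α)} = (2³/6)·n^{-1.5} → 0, so by Markov's inequality G has no triangles w.h.p.

E[X] ≈ 0.002274; in regime p = Θ(1/n^{3/2}) E[X] tends to 0 (below the triangle threshold p ~ 1/n).


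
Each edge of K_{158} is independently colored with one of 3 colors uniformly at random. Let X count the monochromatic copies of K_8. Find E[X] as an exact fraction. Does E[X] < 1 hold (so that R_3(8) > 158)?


E[X] = C(158, 8) · 3^{1 − 28} = 8044984271181 · 3^{−27} = 8044984271181/7625597484987.
As a reduced fraction: E[X] = 2681661423727/2541865828329 ≈ 1.0549972.
Is E[X] < 1? NO.
Since E[X] ≥ 1, the first-moment bound is inconclusive at n = 158; it does NOT by itself certify R_3(8) > 158.

E[X] = 2681661423727/2541865828329 ≈ 1.0549972; E[X] ≥ 1; first-moment method inconclusive here.


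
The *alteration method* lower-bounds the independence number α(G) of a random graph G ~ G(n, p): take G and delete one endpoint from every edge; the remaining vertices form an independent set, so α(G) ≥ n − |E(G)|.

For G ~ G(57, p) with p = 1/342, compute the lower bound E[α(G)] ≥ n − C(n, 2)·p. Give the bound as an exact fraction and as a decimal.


E[|E(G)|] = C(57, 2)·p = 1596 · (1/342) = 14/3.
E[α(G)] ≥ n − E[|E(G)|] = 57 − 14/3 = 157/3.
Numerically: ≈ 52.333333.
(This is only a lower bound; the true E[α(G)] may be larger.)

E[α(G)] ≥ 157/3 ≈ 52.333333.


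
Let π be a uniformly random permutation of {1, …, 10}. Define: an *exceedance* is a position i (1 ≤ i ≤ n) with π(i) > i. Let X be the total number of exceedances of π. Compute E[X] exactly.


Write X = Σ_{i=1}^{10} X_i, where X_i = 1_{π(i) > i}.
For each fixed i, π(i) is uniform over {1, …, 10} (marginal of a uniform permutation), so P[π(i) > i] = (n − i)/n. Summing: Σ_{i=1}^{10} (n − i)/n = (0 + 1 + … + 9)/10 = 10(10 − 1)/(2·10) = (10 − 1)/2.
Hence E[X] = Σ_{i=1}^{10} (10 − i)/10 = 9/2 ≈ 4.5000.

E[X] = 9/2 = 4.5000.


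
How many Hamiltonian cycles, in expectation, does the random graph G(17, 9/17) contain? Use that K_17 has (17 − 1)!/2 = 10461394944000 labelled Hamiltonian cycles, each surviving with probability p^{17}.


K_17 has (17 − 1)!/2 = 10461394944000 labelled Hamiltonian cycles.
For each such Hamiltonian cycle H, let X_H = 1 if all 17 edges of H are present in G. Then P[X_H = 1] = p^{17} = (9/17)^{17} = 16677181699666569/827240261886336764177.
By linearity: E[X] = Σ_H E[X_H] = 10461394944000 · p^{17} = 10461394944000 · 16677181699666569/827240261886336764177 = 174466584313061171422427136000/827240261886336764177.
Numerically: E[X] ≈ 2.109e+08.

E[X] = 10461394944000 · (9/17)^{17} = 174466584313061171422427136000/827240261886336764177 ≈ 2.109e+08.


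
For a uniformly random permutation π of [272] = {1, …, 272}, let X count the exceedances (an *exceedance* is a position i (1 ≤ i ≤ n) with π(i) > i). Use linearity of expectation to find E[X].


Write X = Σ_{i=1}^{272} X_i, where X_i = 1_{π(i) > i}.
For each fixed i, π(i) is uniform over {1, …, 272} (marginal of a uniform permutation), so P[π(i) > i] = (n − i)/n. Summing: Σ_{i=1}^{272} (n − i)/n = (0 + 1 + … + 271)/272 = 272(272 − 1)/(2·272) = (272 − 1)/2.
Hence E[X] = Σ_{i=1}^{272} (272 − i)/272 = 271/2 ≈ 135.5000.

E[X] = 271/2 = 135.5000.


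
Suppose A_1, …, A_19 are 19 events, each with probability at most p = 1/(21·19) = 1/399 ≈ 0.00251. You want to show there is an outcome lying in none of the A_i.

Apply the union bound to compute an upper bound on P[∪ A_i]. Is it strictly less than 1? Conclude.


Union bound: P[∪_{i=1}^{19} A_i] ≤ Σ_i P[A_i] ≤ 19·p = 19·(1/399) = 1/21.
Numerically: 1/21 ≈ 0.04762.
Is 1/21 < 1? YES.
Since P[∪ A_i] ≤ 1/21 < 1, the complement has P[∩ A_i^c] ≥ 1 − 1/21 = 20/21 > 0, so some outcome avoids every A_i.

19·p = 1/21 ≈ 0.04762; existence CERTIFIED by the union bound.


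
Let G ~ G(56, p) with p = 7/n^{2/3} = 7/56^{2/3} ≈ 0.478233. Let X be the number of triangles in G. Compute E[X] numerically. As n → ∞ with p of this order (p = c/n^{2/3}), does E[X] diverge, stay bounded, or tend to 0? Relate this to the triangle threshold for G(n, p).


Number of potential triangles: C(56, 3) = 27720.
Each occurs with probability p³ ≈ (0.478233)³ ≈ 1.09375000e-01.
By linearity: E[X] = C(56, 3)·p³ ≈ 27720 · 1.09375000e-01 ≈ 3031.875000.
Since α = 2/3 < 1, p = c/n^{2/3} ≫ 1/n is above the triangle threshold p ~ 1/n. Asymptotically E[X] ~ (c³/6)·n^{3(1−α)} = (7³/6)·n^{1} → ∞; triangles are abundant w.h.p.

E[X] ≈ 3031.875000; in regime p = Θ(1/n^{2/3}) E[X] diverges (above the triangle threshold p ~ 1/n).


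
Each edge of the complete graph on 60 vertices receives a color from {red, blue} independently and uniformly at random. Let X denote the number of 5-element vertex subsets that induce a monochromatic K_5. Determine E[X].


Let X = Σ_S X_S over the C(60, 5) = 5461512 subsets S of size 5, where X_S = 1 if the K_5 on S is monochromatic.
For a fixed S, the K_5 on S has C(5, 2) = 10 edges. P[all 10 edges red] = (1/2)^10, and likewise for blue, so P[monochromatic] = 2·(1/2)^10 = 2^{1 − 10} = 1/512.
By linearity: E[X] = C(60, 5) · 2^{1 − 10} = 5461512 · 1/512 = 682689/64.
Numerically: E[X] ≈ 10667.016.

E[X] = C(60,5)·2^(1−C(5,2)) = 682689/64 ≈ 10667.016.


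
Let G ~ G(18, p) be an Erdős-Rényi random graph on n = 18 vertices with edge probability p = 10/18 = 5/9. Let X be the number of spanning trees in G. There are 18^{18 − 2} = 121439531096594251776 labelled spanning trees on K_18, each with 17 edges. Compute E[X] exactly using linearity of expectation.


K_18 has 18^{18 − 2} = 121439531096594251776 labelled spanning trees.
For each such spanning tree H, let X_H = 1 if all 17 edges of H are present in G. Then P[X_H = 1] = p^{17} = (5/9)^{17} = 762939453125/16677181699666569.
Summing the indicators: E[X] = Σ_H E[X_H] = 121439531096594251776 · p^{17} = 121439531096594251776 · 762939453125/16677181699666569 = 50000000000000000/9.
Numerically: E[X] ≈ 5.56e+15.

E[X] = 121439531096594251776 · (5/9)^{17} = 50000000000000000/9 ≈ 5.56e+15.


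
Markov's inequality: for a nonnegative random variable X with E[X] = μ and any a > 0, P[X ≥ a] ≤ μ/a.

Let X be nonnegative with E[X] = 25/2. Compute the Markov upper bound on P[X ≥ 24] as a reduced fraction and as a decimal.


μ = E[X] = 25/2, a = 24.
Markov: P[X ≥ 24] ≤ μ/a = (25/2)/24 = 25/48.
Numerically: ≈ 0.52083.
(Since a = 24 > μ = 12.50000, the bound 25/48 is < 1 and informative.)

P[X ≥ 24] ≤ 25/48 ≈ 0.52083.


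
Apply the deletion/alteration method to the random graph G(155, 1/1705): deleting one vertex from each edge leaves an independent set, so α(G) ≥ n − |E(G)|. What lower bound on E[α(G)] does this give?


E[|E(G)|] = C(155, 2)·p = 11935 · (1/1705) = 7.
E[α(G)] ≥ n − E[|E(G)|] = 155 − 7 = 148.
Numerically: ≈ 148.00000.
(This is only a lower bound; the true E[α(G)] may be larger.)

E[α(G)] ≥ 148 ≈ 148.00000.


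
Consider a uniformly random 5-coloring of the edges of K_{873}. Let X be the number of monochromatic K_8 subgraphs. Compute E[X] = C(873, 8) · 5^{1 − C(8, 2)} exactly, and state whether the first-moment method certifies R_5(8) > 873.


E[X] = C(873, 8) · 5^{1 − 28} = 8102594482562031309 · 5^{−27} = 8102594482562031309/7450580596923828125.
As a reduced fraction: E[X] = 8102594482562031309/7450580596923828125 ≈ 1.08751.
Is E[X] < 1? NO.
Since E[X] ≥ 1, the first-moment bound is inconclusive at n = 873; it does NOT by itself certify R_5(8) > 873.

E[X] = 8102594482562031309/7450580596923828125 ≈ 1.08751; E[X] ≥ 1; first-moment method inconclusive here.


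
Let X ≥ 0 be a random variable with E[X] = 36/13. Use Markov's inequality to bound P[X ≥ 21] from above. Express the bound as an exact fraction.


μ = E[X] = 36/13, a = 21.
Markov: P[X ≥ 21] ≤ μ/a = (36/13)/21 = 12/91.
Numerically: ≈ 0.131868.
(Since a = 21 > μ = 2.769231, the bound 12/91 is < 1 and informative.)

P[X ≥ 21] ≤ 12/91 ≈ 0.131868.


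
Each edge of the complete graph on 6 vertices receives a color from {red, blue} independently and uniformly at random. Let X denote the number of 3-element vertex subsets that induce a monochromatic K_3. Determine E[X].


Let X = Σ_S X_S over the C(6, 3) = 20 subsets S of size 3, where X_S = 1 if the K_3 on S is monochromatic.
For a fixed S, the K_3 on S has C(3, 2) = 3 edges. P[all 3 edges red] = (1/2)^3, and likewise for blue, so P[monochromatic] = 2·(1/2)^3 = 2^{1 − 3} = 1/4.
By linearity: E[X] = C(6, 3) · 2^{1 − 3} = 20 · 1/4 = 5.
Numerically: E[X] ≈ 5.000000.

E[X] = C(6,3)·2^(1−C(3,2)) = 5 ≈ 5.000000.


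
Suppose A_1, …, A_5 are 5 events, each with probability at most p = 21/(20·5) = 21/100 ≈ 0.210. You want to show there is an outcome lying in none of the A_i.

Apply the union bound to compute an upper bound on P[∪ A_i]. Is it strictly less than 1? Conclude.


Union bound: P[∪_{i=1}^{5} A_i] ≤ Σ_i P[A_i] ≤ 5·p = 5·(21/100) = 21/20.
Numerically: 21/20 ≈ 1.050.
Is 21/20 < 1? NO.
Since the bound 21/20 is ≥ 1, the union bound is uninformative here; it does NOT by itself certify existence.

5·p = 21/20 ≈ 1.050; existence NOT certified by the union bound.


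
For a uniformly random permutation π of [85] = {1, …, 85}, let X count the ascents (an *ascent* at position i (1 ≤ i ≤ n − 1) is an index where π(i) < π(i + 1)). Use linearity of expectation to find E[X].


Write X = Σ X_I over i = 1, …, 84, with X_I the indicator of one ascent.
There are 84 indicators.
For each fixed i, the pair (π(i), π(i+1)) is a uniformly random ordered pair of distinct values from {1, …, 85}; by symmetry P[π(i) < π(i+1)] = 1/2.
By linearity: E[X] = 84 · (1/2) = (85 − 1) · (1/2) = 42 ≈ 42.000000.

E[X] = 42 = 42.000000.


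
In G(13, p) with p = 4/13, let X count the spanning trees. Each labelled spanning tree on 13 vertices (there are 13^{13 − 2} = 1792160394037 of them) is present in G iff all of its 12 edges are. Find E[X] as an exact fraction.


K_13 has 13^{13 − 2} = 1792160394037 labelled spanning trees.
For each such spanning tree H, let X_H = 1 if all 12 edges of H are present in G. Then P[X_H = 1] = p^{12} = (4/13)^{12} = 16777216/23298085122481.
By linearity of expectation: E[X] = Σ_H E[X_H] = 1792160394037 · p^{12} = 1792160394037 · 16777216/23298085122481 = 16777216/13.
Numerically: E[X] ≈ 1.29056e+06.

E[X] = 1792160394037 · (4/13)^{12} = 16777216/13 ≈ 1.29056e+06.


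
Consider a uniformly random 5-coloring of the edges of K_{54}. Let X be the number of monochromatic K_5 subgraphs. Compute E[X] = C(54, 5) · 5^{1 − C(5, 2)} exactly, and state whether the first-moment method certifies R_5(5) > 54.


E[X] = C(54, 5) · 5^{1 − 10} = 3162510 · 5^{−9} = 3162510/1953125.
As a reduced fraction: E[X] = 632502/390625 ≈ 1.6192.
Is E[X] < 1? NO.
Since E[X] ≥ 1, the first-moment bound is inconclusive at n = 54; it does NOT by itself certify R_5(5) > 54.

E[X] = 632502/390625 ≈ 1.6192; E[X] ≥ 1; first-moment method inconclusive here.


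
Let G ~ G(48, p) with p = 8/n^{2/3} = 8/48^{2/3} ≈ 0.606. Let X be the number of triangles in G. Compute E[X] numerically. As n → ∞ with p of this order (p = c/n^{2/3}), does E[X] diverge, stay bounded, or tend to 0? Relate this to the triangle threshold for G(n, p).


Number of potential triangles: C(48, 3) = 17296.
Each occurs with probability p³ ≈ (0.606)³ ≈ 2.22222e-01.
By linearity: E[X] = C(48, 3)·p³ ≈ 17296 · 2.22222e-01 ≈ 3843.556.
Since α = 2/3 < 1, p = c/n^{2/3} ≫ 1/n is above the triangle threshold p ~ 1/n. Asymptotically E[X] ~ (c³/6)·n^{3(1−α)} = (8³/6)·n^{1} → ∞; triangles are abundant w.h.p.

E[X] ≈ 3843.556; in regime p = Θ(1/n^{2/3}) E[X] diverges (above the triangle threshold p ~ 1/n).


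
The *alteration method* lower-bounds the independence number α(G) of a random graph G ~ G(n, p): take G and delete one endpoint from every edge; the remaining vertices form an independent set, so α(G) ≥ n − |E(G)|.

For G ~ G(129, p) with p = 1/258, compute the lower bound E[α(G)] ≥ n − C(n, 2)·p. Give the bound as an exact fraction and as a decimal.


E[|E(G)|] = C(129, 2)·p = 8256 · (1/258) = 32.
E[α(G)] ≥ n − E[|E(G)|] = 129 − 32 = 97.
Numerically: ≈ 97.000000.
(This is only a lower bound; the true E[α(G)] may be larger.)

E[α(G)] ≥ 97 ≈ 97.000000.


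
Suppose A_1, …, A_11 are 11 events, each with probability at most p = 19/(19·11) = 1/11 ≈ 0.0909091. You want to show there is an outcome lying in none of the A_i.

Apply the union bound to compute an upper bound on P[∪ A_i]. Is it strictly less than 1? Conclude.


Union bound: P[∪_{i=1}^{11} A_i] ≤ Σ_i P[A_i] ≤ 11·p = 11·(1/11) = 1.
Numerically: 1 ≈ 1.0000000.
Is 1 < 1? NO.
Since the bound 1 is ≥ 1, the union bound is uninformative here; it does NOT by itself certify existence.

11·p = 1 ≈ 1.0000000; existence NOT certified by the union bound.


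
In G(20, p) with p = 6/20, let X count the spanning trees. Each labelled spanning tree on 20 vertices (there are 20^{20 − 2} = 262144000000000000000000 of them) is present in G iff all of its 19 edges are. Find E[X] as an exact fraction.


K_20 has 20^{20 − 2} = 262144000000000000000000 labelled spanning trees.
For each such spanning tree H, let X_H = 1 if all 19 edges of H are present in G. Then P[X_H = 1] = p^{19} = (3/10)^{19} = 1162261467/10000000000000000000.
Summing the indicators: E[X] = Σ_H E[X_H] = 262144000000000000000000 · p^{19} = 262144000000000000000000 · 1162261467/10000000000000000000 = 152339935002624/5.
Numerically: E[X] ≈ 3.0468e+13.

E[X] = 262144000000000000000000 · (3/10)^{19} = 152339935002624/5 ≈ 3.0468e+13.


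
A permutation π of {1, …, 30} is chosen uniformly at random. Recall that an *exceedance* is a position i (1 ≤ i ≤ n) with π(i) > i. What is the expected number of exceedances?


Write X = Σ_{i=1}^{30} X_i, where X_i = 1_{π(i) > i}.
For each fixed i, π(i) is uniform over {1, …, 30} (marginal of a uniform permutation), so P[π(i) > i] = (n − i)/n. Summing: Σ_{i=1}^{30} (n − i)/n = (0 + 1 + … + 29)/30 = 30(30 − 1)/(2·30) = (30 − 1)/2.
Hence E[X] = Σ_{i=1}^{30} (30 − i)/30 = 29/2 ≈ 14.50000.

E[X] = 29/2 = 14.50000.


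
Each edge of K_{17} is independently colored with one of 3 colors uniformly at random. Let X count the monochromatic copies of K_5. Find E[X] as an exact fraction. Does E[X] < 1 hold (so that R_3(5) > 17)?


E[X] = C(17, 5) · 3^{1 − 10} = 6188 · 3^{−9} = 6188/19683.
As a reduced fraction: E[X] = 6188/19683 ≈ 0.314383.
Is E[X] < 1? YES.
Since E[X] < 1, there exists a 3-coloring of K_{17} with no monochromatic K_5; hence R_3(5) > 17.

E[X] = 6188/19683 ≈ 0.314383; E[X] < 1, so R_3(5) > 17.


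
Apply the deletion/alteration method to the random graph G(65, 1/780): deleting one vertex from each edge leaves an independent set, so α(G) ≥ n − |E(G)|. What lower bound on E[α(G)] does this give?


E[|E(G)|] = C(65, 2)·p = 2080 · (1/780) = 8/3.
E[α(G)] ≥ n − E[|E(G)|] = 65 − 8/3 = 187/3.
Numerically: ≈ 62.333333.
(This is only a lower bound; the true E[α(G)] may be larger.)

E[α(G)] ≥ 187/3 ≈ 62.333333.


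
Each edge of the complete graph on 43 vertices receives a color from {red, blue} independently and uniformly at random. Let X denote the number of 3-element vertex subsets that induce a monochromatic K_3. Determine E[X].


Let X = Σ_S X_S over the C(43, 3) = 12341 subsets S of size 3, where X_S = 1 if the K_3 on S is monochromatic.
For a fixed S, the K_3 on S has C(3, 2) = 3 edges. P[all 3 edges red] = (1/2)^3, and likewise for blue, so P[monochromatic] = 2·(1/2)^3 = 2^{1 − 3} = 1/4.
Summing: E[X] = C(43, 3) · 2^{1 − 3} = 12341 · 1/4 = 12341/4.
Numerically: E[X] ≈ 3085.2500.

E[X] = C(43,3)·2^(1−C(3,2)) = 12341/4 ≈ 3085.2500.


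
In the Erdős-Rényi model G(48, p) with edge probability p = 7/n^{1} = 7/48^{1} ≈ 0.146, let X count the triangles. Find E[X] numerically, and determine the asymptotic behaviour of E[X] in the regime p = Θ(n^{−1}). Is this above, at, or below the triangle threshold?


Number of potential triangles: C(48, 3) = 17296.
Each occurs with probability p³ ≈ (0.146)³ ≈ 3.10149e-03.
By linearity: E[X] = C(48, 3)·p³ ≈ 17296 · 3.10149e-03 ≈ 53.643.
Here α = 1, so p = 7/n is exactly at the triangle threshold p ~ 1/n. Asymptotically E[X] → c³/6 = 7³/6 = 343/6 ≈ 57.167, a bounded constant. In this regime the triangle count is asymptotically Poisson(c³/6).

E[X] ≈ 53.643; in regime p = Θ(1/n^{1}) E[X] stays bounded (at the triangle threshold p ~ 1/n).


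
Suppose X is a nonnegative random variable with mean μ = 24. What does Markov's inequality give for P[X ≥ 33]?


μ = E[X] = 24, a = 33.
Markov: P[X ≥ 33] ≤ μ/a = (24)/33 = 8/11.
Numerically: ≈ 0.72727.
(Since a = 33 > μ = 24.00000, the bound 8/11 is < 1 and informative.)

P[X ≥ 33] ≤ 8/11 ≈ 0.72727.


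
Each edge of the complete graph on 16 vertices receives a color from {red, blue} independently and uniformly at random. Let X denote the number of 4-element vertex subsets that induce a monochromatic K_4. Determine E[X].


Let X = Σ_S X_S over the C(16, 4) = 1820 subsets S of size 4, where X_S = 1 if the K_4 on S is monochromatic.
For a fixed S, the K_4 on S has C(4, 2) = 6 edges. P[all 6 edges red] = (1/2)^6, and likewise for blue, so P[monochromatic] = 2·(1/2)^6 = 2^{1 − 6} = 1/32.
Summing: E[X] = C(16, 4) · 2^{1 − 6} = 1820 · 1/32 = 455/8.
Numerically: E[X] ≈ 56.875.

E[X] = C(16,4)·2^(1−C(4,2)) = 455/8 ≈ 56.875.


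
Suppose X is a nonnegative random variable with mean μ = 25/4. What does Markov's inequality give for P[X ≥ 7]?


μ = E[X] = 25/4, a = 7.
Markov: P[X ≥ 7] ≤ μ/a = (25/4)/7 = 25/28.
Numerically: ≈ 0.892857.
(Since a = 7 > μ = 6.250000, the bound 25/28 is < 1 and informative.)

P[X ≥ 7] ≤ 25/28 ≈ 0.892857.


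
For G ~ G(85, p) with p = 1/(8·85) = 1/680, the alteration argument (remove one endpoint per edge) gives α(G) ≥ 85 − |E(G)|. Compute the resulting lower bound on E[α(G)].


E[|E(G)|] = C(85, 2)·p = 3570 · (1/680) = 21/4.
E[α(G)] ≥ n − E[|E(G)|] = 85 − 21/4 = 319/4.
Numerically: ≈ 79.750.
(This is only a lower bound; the true E[α(G)] may be larger.)

E[α(G)] ≥ 319/4 ≈ 79.750.


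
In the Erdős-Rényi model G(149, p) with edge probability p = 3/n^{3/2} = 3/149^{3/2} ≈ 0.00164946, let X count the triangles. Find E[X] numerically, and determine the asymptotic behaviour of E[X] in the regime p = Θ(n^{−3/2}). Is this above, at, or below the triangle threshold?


Number of potential triangles: C(149, 3) = 540274.
Each occurs with probability p³ ≈ (0.00164946)³ ≈ 4.48771797e-09.
By linearity: E[X] = C(149, 3)·p³ ≈ 540274 · 4.48771797e-09 ≈ 0.002425.
Since α = 3/2 > 1, p = c/n^{3/2} = o(1/n) is below the triangle threshold p ~ 1/n. Asymptotically E[X] ~ (c³/6)·n^{3(1−α)} = (3³/6)·n^{-1.5} → 0, so by Markov's inequality G has no triangles w.h.p.

E[X] ≈ 0.002425; in regime p = Θ(1/n^{3/2}) E[X] tends to 0 (below the triangle threshold p ~ 1/n).


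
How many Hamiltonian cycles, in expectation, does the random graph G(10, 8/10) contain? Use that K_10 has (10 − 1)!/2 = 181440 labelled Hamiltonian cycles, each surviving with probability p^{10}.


K_10 has (10 − 1)!/2 = 181440 labelled Hamiltonian cycles.
For each such Hamiltonian cycle H, let X_H = 1 if all 10 edges of H are present in G. Then P[X_H = 1] = p^{10} = (4/5)^{10} = 1048576/9765625.
Summing the indicators: E[X] = Σ_H E[X_H] = 181440 · p^{10} = 181440 · 1048576/9765625 = 38050725888/1953125.
Numerically: E[X] ≈ 19482.

E[X] = 181440 · (4/5)^{10} = 38050725888/1953125 ≈ 19482.


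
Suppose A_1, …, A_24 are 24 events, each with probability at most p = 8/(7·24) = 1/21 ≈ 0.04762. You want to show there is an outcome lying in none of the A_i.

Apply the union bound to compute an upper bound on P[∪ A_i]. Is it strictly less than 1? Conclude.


Union bound: P[∪_{i=1}^{24} A_i] ≤ Σ_i P[A_i] ≤ 24·p = 24·(1/21) = 8/7.
Numerically: 8/7 ≈ 1.14286.
Is 8/7 < 1? NO.
Since the bound 8/7 is ≥ 1, the union bound is uninformative here; it does NOT by itself certify existence.

24·p = 8/7 ≈ 1.14286; existence NOT certified by the union bound.


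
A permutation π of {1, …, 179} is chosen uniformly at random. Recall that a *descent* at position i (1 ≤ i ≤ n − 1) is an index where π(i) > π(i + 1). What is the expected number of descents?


Write X = Σ X_I over i = 1, …, 178, with X_I the indicator of one descent.
There are 178 indicators.
For each fixed i, the pair (π(i), π(i+1)) is a uniformly random ordered pair of distinct values from {1, …, 179}; by symmetry P[π(i) > π(i+1)] = 1/2.
By linearity: E[X] = 178 · (1/2) = (179 − 1) · (1/2) = 89 ≈ 89.000000.

E[X] = 89 = 89.000000.
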